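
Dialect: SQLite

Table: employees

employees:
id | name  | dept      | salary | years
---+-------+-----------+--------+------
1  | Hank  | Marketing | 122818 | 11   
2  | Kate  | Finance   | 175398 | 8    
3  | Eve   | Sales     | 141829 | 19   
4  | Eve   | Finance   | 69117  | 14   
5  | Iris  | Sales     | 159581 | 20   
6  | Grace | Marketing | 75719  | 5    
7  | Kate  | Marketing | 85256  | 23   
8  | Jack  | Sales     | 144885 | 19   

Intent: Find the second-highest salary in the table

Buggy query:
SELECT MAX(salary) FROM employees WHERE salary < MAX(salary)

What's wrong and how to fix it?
Bug: MAX(salary) on the right of the comparison is an aggregate-in-WHERE error

Fix: Compute the overall MAX in a subquery, then take MAX of rows below it

Corrected query:
SELECT MAX(salary) FROM employees WHERE salary < (SELECT MAX(salary) FROM employees)

Result:
MAX(salary)
-----------
159581     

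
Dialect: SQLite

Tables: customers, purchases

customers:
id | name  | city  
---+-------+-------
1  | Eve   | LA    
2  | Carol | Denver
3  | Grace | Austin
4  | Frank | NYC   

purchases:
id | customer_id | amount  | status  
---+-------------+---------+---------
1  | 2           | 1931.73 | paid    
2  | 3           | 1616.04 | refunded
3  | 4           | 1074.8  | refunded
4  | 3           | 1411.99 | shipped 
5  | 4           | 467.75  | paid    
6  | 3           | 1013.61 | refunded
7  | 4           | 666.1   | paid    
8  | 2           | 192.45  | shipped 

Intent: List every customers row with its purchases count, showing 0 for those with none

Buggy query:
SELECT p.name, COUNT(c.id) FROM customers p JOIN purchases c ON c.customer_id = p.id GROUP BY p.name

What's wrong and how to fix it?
Bug: An inner join excludes parents with zero children

Fix: Use LEFT JOIN so parents without children still appear (COUNT(c.id) gives 0)

Corrected query:
SELECT p.name, COUNT(c.id) FROM customers p LEFT JOIN purchases c ON c.customer_id = p.id GROUP BY p.name

Result:
name  | COUNT(c.id)
------+------------
Carol | 2          
Eve   | 0          
Frank | 3          
Grace | 3          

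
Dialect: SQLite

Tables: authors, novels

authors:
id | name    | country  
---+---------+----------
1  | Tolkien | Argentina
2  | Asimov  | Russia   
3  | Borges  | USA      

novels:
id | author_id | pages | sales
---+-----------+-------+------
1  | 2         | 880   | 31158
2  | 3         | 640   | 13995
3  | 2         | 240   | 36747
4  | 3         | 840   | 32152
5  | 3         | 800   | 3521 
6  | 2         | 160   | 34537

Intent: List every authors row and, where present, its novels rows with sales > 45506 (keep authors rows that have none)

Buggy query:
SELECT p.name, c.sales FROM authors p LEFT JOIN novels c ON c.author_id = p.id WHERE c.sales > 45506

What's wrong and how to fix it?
Bug: Filtering c.sales in WHERE discards the NULL rows produced by LEFT JOIN, turning it into an inner join

Fix: Move the right-table condition into the ON clause so unmatched parents are kept

Corrected query:
SELECT p.name, c.sales FROM authors p LEFT JOIN novels c ON c.author_id = p.id AND c.sales > 45506

Result:
name    | sales
--------+------
Tolkien | NULL 
Asimov  | NULL 
Borges  | NULL 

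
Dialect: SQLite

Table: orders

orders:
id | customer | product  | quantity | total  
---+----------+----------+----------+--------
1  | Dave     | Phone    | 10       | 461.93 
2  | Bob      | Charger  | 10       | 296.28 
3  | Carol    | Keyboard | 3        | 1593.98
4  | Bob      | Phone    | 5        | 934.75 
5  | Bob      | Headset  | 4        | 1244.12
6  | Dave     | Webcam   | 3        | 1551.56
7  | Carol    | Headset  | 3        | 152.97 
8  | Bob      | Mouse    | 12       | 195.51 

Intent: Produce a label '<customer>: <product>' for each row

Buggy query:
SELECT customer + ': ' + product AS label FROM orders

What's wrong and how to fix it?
Bug: '+' is numeric addition; on text columns SQLite converts them to 0 instead of concatenating

Fix: Replace + with || to concatenate text

Corrected query:
SELECT customer || ': ' || product AS label FROM orders

Result:
label          
---------------
Dave: Phone    
Bob: Charger   
Carol: Keyboard
Bob: Phone     
Bob: Headset   
Dave: Webcam   
Carol: Headset 
Bob: Mouse     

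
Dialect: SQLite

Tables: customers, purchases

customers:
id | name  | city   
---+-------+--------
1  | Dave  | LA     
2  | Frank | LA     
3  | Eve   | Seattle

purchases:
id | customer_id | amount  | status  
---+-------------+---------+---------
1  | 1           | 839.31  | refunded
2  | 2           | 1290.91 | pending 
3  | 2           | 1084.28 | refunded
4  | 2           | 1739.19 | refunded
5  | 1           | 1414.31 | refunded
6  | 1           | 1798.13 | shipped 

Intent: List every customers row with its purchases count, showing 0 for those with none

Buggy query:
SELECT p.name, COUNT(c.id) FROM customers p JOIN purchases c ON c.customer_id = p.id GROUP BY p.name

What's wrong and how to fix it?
Bug: An inner join excludes parents with zero children

Fix: Switch to LEFT JOIN to retain unmatched parent rows

Corrected query:
SELECT p.name, COUNT(c.id) FROM customers p LEFT JOIN purchases c ON c.customer_id = p.id GROUP BY p.name

Result:
name  | COUNT(c.id)
------+------------
Dave  | 3          
Eve   | 0          
Frank | 3          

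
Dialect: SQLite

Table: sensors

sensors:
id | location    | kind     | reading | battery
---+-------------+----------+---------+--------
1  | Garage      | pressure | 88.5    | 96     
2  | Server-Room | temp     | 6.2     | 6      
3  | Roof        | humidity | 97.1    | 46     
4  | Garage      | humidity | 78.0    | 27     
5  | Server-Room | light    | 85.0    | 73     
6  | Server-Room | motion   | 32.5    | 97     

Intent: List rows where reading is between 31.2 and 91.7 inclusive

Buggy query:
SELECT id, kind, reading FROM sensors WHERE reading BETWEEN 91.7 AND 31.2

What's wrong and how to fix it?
Bug: BETWEEN expects the lower bound first; with 91.7 AND 31.2 the range is empty

Fix: Write BETWEEN 31.2 AND 91.7

Corrected query:
SELECT id, kind, reading FROM sensors WHERE reading BETWEEN 31.2 AND 91.7

Result:
id | kind     | reading
---+----------+--------
1  | pressure | 88.5   
4  | humidity | 78     
5  | light    | 85     
6  | motion   | 32.5   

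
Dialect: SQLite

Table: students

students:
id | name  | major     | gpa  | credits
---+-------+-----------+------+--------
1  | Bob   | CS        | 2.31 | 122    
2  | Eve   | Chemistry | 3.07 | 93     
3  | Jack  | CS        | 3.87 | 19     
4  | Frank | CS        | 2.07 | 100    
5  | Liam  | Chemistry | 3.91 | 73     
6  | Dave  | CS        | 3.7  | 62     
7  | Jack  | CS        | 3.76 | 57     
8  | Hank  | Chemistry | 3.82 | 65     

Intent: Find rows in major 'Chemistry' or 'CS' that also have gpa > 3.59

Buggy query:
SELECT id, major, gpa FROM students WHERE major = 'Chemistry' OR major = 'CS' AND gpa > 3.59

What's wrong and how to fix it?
Bug: AND binds tighter than OR, so this parses as major = 'Chemistry' OR (major = 'CS' AND gpa > 3.59)

Fix: Add parentheses around the OR so the AND applies to both alternatives

Corrected query:
SELECT id, major, gpa FROM students WHERE (major = 'Chemistry' OR major = 'CS') AND gpa > 3.59

Result:
id | major     | gpa 
---+-----------+-----
3  | CS        | 3.87
5  | Chemistry | 3.91
6  | CS        | 3.7 
7  | CS        | 3.76
8  | Chemistry | 3.82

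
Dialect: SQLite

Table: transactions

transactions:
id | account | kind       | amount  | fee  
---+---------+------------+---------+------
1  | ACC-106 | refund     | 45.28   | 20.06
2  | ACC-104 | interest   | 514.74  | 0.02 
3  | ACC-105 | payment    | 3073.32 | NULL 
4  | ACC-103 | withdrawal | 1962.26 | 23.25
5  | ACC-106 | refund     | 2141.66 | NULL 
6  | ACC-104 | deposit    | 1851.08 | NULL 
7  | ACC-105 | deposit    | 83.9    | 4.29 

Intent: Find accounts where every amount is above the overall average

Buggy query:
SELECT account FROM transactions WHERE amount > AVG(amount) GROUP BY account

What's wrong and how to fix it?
Bug: WHERE evaluates per row before aggregation, so AVG() is unavailable

Fix: Compute the overall average in a scalar subquery and compare each group's MIN against it in HAVING

Corrected query:
SELECT account FROM transactions GROUP BY account HAVING MIN(amount) > (SELECT AVG(amount) FROM transactions)

Result:
account
-------
ACC-103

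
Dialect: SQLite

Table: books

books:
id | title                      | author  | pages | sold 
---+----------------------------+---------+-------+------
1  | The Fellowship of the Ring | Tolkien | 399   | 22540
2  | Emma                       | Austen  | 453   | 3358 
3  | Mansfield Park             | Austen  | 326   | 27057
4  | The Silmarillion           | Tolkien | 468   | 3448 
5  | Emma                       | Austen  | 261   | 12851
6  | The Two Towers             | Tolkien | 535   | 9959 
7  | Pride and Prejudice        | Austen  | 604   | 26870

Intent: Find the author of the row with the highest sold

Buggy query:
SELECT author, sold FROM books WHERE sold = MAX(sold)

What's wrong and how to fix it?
Bug: MAX(sold) is an aggregate and cannot be used directly in WHERE

Fix: Wrap MAX in a scalar subquery so WHERE compares against a single value

Corrected query:
SELECT author, sold FROM books WHERE sold = (SELECT MAX(sold) FROM books)

Result:
author | sold 
-------+------
Austen | 27057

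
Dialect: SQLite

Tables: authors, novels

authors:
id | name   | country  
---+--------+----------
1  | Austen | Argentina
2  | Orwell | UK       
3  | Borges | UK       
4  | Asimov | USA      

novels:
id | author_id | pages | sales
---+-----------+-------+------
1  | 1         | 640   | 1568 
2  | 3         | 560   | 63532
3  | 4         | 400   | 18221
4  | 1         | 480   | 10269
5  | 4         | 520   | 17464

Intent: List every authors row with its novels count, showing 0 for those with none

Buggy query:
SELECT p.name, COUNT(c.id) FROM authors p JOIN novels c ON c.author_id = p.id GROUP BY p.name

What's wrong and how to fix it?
Bug: INNER JOIN drops authors rows that have no matching novels rows

Fix: Use LEFT JOIN so parents without children still appear (COUNT(c.id) gives 0)

Corrected query:
SELECT p.name, COUNT(c.id) FROM authors p LEFT JOIN novels c ON c.author_id = p.id GROUP BY p.name

Result:
name   | COUNT(c.id)
-------+------------
Asimov | 2          
Austen | 2          
Borges | 1          
Orwell | 0          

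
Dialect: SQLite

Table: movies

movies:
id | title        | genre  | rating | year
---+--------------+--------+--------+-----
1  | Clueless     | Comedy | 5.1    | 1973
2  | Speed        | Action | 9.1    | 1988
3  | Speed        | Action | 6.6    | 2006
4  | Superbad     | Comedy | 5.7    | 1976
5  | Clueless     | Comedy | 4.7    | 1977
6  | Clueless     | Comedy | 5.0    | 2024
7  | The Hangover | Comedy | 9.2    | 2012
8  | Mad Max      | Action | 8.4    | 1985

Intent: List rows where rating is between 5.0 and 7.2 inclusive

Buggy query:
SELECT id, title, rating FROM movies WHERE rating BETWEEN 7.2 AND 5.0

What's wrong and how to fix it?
Bug: The bounds are reversed; BETWEEN a AND b requires a <= b to match anything

Fix: Swap the bounds so the smaller value comes first

Corrected query:
SELECT id, title, rating FROM movies WHERE rating BETWEEN 5.0 AND 7.2

Result:
id | title    | rating
---+----------+-------
1  | Clueless | 5.1   
3  | Speed    | 6.6   
4  | Superbad | 5.7   
6  | Clueless | 5     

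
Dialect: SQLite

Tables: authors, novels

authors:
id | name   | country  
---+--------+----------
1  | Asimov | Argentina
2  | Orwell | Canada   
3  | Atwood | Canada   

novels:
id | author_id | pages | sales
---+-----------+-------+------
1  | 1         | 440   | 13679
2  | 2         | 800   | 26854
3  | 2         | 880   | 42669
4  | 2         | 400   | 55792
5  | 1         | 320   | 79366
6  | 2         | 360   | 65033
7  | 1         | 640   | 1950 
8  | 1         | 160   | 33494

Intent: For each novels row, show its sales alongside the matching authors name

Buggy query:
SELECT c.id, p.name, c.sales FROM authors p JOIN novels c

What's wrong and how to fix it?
Bug: JOIN with no ON clause produces a cartesian product; every novels row pairs with every authors row

Fix: Add ON c.author_id = p.id to the JOIN

Corrected query:
SELECT c.id, p.name, c.sales FROM authors p JOIN novels c ON c.author_id = p.id

Result:
id | name   | sales
---+--------+------
1  | Asimov | 13679
2  | Orwell | 26854
3  | Orwell | 42669
4  | Orwell | 55792
5  | Asimov | 79366
6  | Orwell | 65033
7  | Asimov | 1950 
8  | Asimov | 33494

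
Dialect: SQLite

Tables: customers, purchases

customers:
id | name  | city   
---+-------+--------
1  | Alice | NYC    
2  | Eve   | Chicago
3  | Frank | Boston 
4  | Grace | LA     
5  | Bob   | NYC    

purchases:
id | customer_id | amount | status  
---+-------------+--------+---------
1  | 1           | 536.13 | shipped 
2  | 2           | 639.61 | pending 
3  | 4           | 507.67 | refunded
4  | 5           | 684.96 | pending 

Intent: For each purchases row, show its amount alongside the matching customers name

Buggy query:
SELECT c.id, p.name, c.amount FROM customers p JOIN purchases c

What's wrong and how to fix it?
Bug: Missing join condition: each purchases row is matched to all customers rows instead of just its own

Fix: Specify the join condition linking the foreign key to the parent id

Corrected query:
SELECT c.id, p.name, c.amount FROM customers p JOIN purchases c ON c.customer_id = p.id

Result:
id | name  | amount
---+-------+-------
1  | Alice | 536.13
2  | Eve   | 639.61
3  | Grace | 507.67
4  | Bob   | 684.96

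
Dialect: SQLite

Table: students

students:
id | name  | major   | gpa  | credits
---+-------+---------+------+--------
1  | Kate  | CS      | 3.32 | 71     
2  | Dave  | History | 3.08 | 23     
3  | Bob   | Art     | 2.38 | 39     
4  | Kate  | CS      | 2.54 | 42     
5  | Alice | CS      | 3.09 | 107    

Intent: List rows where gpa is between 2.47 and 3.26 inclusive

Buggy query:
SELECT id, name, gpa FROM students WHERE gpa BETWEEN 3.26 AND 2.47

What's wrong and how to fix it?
Bug: The bounds are reversed; BETWEEN a AND b requires a <= b to match anything

Fix: Write BETWEEN 2.47 AND 3.26

Corrected query:
SELECT id, name, gpa FROM students WHERE gpa BETWEEN 2.47 AND 3.26

Result:
id | name  | gpa 
---+-------+-----
2  | Dave  | 3.08
4  | Kate  | 2.54
5  | Alice | 3.09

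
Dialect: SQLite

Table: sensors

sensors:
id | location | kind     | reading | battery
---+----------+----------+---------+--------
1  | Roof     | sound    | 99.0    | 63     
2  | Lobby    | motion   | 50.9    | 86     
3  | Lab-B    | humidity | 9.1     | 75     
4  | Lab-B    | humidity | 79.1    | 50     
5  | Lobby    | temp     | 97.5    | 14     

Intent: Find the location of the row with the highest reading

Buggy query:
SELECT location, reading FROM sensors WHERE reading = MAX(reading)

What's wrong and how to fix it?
Bug: MAX(reading) is an aggregate and cannot be used directly in WHERE

Fix: Use a subquery: WHERE reading = (SELECT MAX(reading) FROM sensors)

Corrected query:
SELECT location, reading FROM sensors WHERE reading = (SELECT MAX(reading) FROM sensors)

Result:
location | reading
---------+--------
Roof     | 99     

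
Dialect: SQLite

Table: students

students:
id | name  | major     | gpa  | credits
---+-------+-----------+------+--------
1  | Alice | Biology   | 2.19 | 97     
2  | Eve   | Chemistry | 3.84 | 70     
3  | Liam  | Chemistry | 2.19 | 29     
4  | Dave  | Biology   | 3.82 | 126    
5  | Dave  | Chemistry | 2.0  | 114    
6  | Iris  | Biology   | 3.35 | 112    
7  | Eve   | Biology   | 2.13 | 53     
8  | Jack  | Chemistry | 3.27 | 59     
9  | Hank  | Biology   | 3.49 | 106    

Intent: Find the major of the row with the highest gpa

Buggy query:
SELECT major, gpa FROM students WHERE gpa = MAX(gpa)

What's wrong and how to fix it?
Bug: MAX(gpa) is an aggregate and cannot be used directly in WHERE

Fix: Wrap MAX in a scalar subquery so WHERE compares against a single value

Corrected query:
SELECT major, gpa FROM students WHERE gpa = (SELECT MAX(gpa) FROM students)

Result:
major     | gpa 
----------+-----
Chemistry | 3.84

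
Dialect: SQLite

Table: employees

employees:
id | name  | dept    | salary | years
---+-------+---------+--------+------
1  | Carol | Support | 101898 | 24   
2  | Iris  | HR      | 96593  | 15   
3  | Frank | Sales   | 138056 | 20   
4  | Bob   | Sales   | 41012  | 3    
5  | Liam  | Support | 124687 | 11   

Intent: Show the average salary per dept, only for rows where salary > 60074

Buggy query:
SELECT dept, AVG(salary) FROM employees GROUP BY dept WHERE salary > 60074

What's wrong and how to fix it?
Bug: WHERE cannot follow GROUP BY

Fix: Move the WHERE clause before GROUP BY

Corrected query:
SELECT dept, AVG(salary) FROM employees WHERE salary > 60074 GROUP BY dept

Result:
dept    | AVG(salary)
--------+------------
HR      | 96593      
Sales   | 138056     
Support | 113292.5   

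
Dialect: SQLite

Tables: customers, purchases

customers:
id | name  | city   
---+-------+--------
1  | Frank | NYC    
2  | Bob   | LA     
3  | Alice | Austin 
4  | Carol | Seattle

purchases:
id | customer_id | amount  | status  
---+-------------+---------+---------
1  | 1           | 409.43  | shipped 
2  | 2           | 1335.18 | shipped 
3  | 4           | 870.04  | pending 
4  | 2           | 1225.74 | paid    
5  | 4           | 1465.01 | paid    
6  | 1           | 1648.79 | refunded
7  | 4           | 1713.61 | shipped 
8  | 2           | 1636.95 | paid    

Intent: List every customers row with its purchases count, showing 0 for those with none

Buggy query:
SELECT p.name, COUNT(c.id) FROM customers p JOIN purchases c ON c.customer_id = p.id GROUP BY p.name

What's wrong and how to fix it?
Bug: INNER JOIN drops customers rows that have no matching purchases rows

Fix: Use LEFT JOIN so parents without children still appear (COUNT(c.id) gives 0)

Corrected query:
SELECT p.name, COUNT(c.id) FROM customers p LEFT JOIN purchases c ON c.customer_id = p.id GROUP BY p.name

Result:
name  | COUNT(c.id)
------+------------
Alice | 0          
Bob   | 3          
Carol | 3          
Frank | 2          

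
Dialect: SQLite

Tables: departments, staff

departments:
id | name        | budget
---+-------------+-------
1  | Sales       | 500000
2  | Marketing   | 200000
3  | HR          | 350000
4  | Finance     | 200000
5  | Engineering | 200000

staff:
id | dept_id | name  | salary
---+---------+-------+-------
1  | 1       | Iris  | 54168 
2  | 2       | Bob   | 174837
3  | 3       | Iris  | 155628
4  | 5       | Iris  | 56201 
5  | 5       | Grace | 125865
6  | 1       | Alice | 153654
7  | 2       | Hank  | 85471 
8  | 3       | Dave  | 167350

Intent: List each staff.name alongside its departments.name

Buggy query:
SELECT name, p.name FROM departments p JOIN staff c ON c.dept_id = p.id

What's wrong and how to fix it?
Bug: 'name' exists in both joined tables, so the database can't tell which one is meant

Fix: Prefix ambiguous columns with the table alias

Corrected query:
SELECT c.name, p.name FROM departments p JOIN staff c ON c.dept_id = p.id

Result:
name  | name       
------+------------
Iris  | Sales      
Bob   | Marketing  
Iris  | HR         
Iris  | Engineering
Grace | Engineering
Alice | Sales      
Hank  | Marketing  
Dave  | HR         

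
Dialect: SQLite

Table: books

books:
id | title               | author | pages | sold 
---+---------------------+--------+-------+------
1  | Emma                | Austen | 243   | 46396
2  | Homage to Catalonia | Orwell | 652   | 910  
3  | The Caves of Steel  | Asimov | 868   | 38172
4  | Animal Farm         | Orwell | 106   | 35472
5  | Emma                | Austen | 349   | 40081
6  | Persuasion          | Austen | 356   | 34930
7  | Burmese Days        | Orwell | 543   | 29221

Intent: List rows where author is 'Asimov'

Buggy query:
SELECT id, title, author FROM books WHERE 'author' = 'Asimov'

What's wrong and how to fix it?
Bug: 'author' in single quotes is a string literal, not the column; the comparison is literal-vs-literal and never true

Fix: Reference the column as author without single quotes

Corrected query:
SELECT id, title, author FROM books WHERE author = 'Asimov'

Result:
id | title              | author
---+--------------------+-------
3  | The Caves of Steel | Asimov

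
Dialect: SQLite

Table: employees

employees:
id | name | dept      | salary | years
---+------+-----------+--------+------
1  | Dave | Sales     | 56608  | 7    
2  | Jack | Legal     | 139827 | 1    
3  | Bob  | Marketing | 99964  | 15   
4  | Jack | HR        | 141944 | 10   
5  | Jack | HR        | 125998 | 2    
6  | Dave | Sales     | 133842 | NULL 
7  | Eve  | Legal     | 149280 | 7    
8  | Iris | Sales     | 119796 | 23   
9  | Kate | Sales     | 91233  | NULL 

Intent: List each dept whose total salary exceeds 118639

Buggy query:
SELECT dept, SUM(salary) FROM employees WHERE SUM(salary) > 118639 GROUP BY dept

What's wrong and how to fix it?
Bug: Aggregate functions cannot appear in a WHERE clause

Fix: Move the aggregate condition to a HAVING clause

Corrected query:
SELECT dept, SUM(salary) FROM employees GROUP BY dept HAVING SUM(salary) > 118639

Result:
dept  | SUM(salary)
------+------------
HR    | 267942     
Legal | 289107     
Sales | 401479     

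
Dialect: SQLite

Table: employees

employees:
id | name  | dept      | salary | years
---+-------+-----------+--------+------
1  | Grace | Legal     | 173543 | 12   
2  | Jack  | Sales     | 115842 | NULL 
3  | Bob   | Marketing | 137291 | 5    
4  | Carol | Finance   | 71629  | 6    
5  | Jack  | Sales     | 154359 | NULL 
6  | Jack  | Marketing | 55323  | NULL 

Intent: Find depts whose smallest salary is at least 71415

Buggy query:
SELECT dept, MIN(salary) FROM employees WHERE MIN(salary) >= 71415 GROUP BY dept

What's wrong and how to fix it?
Bug: Aggregates like MIN are computed per group after WHERE runs

Fix: Use HAVING for the per-group MIN condition

Corrected query:
SELECT dept, MIN(salary) FROM employees GROUP BY dept HAVING MIN(salary) >= 71415

Result:
dept    | MIN(salary)
--------+------------
Finance | 71629      
Legal   | 173543     
Sales   | 115842     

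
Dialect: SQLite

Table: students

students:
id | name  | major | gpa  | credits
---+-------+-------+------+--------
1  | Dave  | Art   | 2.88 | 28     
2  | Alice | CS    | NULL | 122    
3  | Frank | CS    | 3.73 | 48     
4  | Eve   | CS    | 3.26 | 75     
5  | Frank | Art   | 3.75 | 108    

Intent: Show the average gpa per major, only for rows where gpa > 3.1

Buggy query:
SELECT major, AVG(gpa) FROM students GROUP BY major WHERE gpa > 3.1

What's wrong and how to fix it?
Bug: WHERE cannot follow GROUP BY

Fix: Place WHERE between FROM and GROUP BY

Corrected query:
SELECT major, AVG(gpa) FROM students WHERE gpa > 3.1 GROUP BY major

Result:
major | AVG(gpa)
------+---------
Art   | 3.75    
CS    | 3.495   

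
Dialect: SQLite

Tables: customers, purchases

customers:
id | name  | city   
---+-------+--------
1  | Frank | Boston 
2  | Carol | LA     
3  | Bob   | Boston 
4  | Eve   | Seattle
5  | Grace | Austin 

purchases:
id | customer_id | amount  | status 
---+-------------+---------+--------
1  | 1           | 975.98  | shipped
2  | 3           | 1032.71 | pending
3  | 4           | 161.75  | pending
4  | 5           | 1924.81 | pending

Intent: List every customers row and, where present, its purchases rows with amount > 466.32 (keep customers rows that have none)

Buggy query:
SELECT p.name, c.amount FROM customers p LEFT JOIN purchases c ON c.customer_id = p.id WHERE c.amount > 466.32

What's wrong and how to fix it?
Bug: Filtering c.amount in WHERE discards the NULL rows produced by LEFT JOIN, turning it into an inner join

Fix: Move the right-table condition into the ON clause so unmatched parents are kept

Corrected query:
SELECT p.name, c.amount FROM customers p LEFT JOIN purchases c ON c.customer_id = p.id AND c.amount > 466.32

Result:
name  | amount 
------+--------
Frank | 975.98 
Carol | NULL   
Bob   | 1032.71
Eve   | NULL   
Grace | 1924.81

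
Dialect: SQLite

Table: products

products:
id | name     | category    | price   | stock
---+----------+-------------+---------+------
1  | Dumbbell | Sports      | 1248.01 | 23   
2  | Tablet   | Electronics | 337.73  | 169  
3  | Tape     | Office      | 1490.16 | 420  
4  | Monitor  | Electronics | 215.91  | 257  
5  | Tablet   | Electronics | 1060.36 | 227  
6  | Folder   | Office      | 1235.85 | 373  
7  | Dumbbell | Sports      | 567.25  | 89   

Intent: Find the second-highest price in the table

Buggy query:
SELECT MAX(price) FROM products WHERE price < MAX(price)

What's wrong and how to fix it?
Bug: MAX(price) on the right of the comparison is an aggregate-in-WHERE error

Fix: Put the inner MAX in a scalar subquery

Corrected query:
SELECT MAX(price) FROM products WHERE price < (SELECT MAX(price) FROM products)

Result:
MAX(price)
----------
1248.01   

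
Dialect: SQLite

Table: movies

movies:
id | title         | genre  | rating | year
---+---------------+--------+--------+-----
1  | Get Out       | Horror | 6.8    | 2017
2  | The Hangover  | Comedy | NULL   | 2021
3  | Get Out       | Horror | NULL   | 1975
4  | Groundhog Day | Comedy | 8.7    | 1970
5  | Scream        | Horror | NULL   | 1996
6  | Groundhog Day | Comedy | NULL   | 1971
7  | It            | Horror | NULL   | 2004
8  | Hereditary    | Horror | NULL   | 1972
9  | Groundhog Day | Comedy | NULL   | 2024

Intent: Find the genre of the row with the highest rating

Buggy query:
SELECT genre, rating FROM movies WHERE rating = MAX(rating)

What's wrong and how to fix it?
Bug: MAX(rating) is an aggregate and cannot be used directly in WHERE

Fix: Wrap MAX in a scalar subquery so WHERE compares against a single value

Corrected query:
SELECT genre, rating FROM movies WHERE rating = (SELECT MAX(rating) FROM movies)

Result:
genre  | rating
-------+-------
Comedy | 8.7   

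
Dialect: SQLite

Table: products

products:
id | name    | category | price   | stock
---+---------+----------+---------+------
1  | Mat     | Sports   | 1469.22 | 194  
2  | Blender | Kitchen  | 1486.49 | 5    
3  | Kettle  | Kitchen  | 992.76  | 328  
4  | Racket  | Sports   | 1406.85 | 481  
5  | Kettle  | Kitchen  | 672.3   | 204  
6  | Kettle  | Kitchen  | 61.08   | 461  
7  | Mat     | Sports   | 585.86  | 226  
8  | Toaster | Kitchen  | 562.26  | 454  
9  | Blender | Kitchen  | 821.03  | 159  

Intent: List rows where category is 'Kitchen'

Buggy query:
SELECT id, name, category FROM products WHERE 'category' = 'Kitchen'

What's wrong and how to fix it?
Bug: 'category' in single quotes is a string literal, not the column; the comparison is literal-vs-literal and never true

Fix: Remove the quotes around the column name (or use double quotes for an identifier)

Corrected query:
SELECT id, name, category FROM products WHERE category = 'Kitchen'

Result:
id | name    | category
---+---------+---------
2  | Blender | Kitchen 
3  | Kettle  | Kitchen 
5  | Kettle  | Kitchen 
6  | Kettle  | Kitchen 
8  | Toaster | Kitchen 
9  | Blender | Kitchen 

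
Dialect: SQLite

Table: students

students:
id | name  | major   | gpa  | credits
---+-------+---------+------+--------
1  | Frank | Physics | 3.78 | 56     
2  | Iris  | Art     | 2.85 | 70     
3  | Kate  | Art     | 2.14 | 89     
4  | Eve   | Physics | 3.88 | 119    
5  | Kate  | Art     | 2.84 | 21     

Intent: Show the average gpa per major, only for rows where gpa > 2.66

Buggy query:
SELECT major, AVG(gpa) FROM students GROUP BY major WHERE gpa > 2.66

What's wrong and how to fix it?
Bug: WHERE cannot follow GROUP BY

Fix: Move the WHERE clause before GROUP BY

Corrected query:
SELECT major, AVG(gpa) FROM students WHERE gpa > 2.66 GROUP BY major

Result:
major   | AVG(gpa)
--------+---------
Art     | 2.845   
Physics | 3.83    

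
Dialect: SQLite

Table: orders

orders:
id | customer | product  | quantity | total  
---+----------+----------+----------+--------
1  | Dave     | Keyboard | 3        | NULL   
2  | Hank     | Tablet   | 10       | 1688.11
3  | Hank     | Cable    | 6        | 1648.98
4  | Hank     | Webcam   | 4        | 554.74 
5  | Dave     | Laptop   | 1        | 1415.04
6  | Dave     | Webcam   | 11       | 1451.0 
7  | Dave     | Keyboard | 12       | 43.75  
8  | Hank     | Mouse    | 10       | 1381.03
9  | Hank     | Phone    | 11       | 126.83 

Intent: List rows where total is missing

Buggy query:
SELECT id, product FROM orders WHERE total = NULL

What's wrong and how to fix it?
Bug: '= NULL' is always unknown in SQL three-valued logic, so no rows match

Fix: Replace '= NULL' with 'IS NULL'

Corrected query:
SELECT id, product FROM orders WHERE total IS NULL

Result:
id | product 
---+---------
1  | Keyboard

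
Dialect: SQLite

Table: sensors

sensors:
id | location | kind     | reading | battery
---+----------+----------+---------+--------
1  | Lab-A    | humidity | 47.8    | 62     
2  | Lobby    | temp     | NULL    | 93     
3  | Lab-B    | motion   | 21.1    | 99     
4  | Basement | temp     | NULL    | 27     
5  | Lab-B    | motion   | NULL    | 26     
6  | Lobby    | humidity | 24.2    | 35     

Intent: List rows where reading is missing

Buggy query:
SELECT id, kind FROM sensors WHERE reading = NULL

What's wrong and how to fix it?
Bug: Comparing to NULL with '=' never matches; NULL = NULL is unknown, not true

Fix: Use IS NULL to test for NULL

Corrected query:
SELECT id, kind FROM sensors WHERE reading IS NULL

Result:
id | kind  
---+-------
2  | temp  
4  | temp  
5  | motion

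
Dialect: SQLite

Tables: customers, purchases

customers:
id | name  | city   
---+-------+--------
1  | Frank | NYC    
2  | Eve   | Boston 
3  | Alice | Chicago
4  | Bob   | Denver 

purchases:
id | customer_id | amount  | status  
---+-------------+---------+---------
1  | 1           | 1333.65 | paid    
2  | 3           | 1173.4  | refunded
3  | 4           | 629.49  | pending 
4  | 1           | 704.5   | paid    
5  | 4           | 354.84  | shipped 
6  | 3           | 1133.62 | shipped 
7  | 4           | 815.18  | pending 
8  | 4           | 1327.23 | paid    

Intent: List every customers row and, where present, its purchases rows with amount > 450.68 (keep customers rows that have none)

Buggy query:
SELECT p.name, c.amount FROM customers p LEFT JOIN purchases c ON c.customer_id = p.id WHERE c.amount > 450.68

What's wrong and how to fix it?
Bug: Filtering c.amount in WHERE discards the NULL rows produced by LEFT JOIN, turning it into an inner join

Fix: Move the right-table condition into the ON clause so unmatched parents are kept

Corrected query:
SELECT p.name, c.amount FROM customers p LEFT JOIN purchases c ON c.customer_id = p.id AND c.amount > 450.68

Result:
name  | amount 
------+--------
Frank | 704.5  
Frank | 1333.65
Eve   | NULL   
Alice | 1133.62
Alice | 1173.4 
Bob   | 629.49 
Bob   | 815.18 
Bob   | 1327.23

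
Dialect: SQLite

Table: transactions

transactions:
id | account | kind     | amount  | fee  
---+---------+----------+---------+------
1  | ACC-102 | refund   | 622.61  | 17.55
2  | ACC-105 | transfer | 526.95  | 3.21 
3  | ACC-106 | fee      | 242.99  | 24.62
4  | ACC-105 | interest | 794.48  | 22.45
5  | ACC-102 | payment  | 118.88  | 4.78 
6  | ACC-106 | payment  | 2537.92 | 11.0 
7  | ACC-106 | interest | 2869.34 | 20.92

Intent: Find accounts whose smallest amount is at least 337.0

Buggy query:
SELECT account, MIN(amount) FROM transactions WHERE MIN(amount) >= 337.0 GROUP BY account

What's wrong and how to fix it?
Bug: Aggregates like MIN are computed per group after WHERE runs

Fix: Replace WHERE with HAVING after the GROUP BY

Corrected query:
SELECT account, MIN(amount) FROM transactions GROUP BY account HAVING MIN(amount) >= 337.0

Result:
account | MIN(amount)
--------+------------
ACC-105 | 526.95     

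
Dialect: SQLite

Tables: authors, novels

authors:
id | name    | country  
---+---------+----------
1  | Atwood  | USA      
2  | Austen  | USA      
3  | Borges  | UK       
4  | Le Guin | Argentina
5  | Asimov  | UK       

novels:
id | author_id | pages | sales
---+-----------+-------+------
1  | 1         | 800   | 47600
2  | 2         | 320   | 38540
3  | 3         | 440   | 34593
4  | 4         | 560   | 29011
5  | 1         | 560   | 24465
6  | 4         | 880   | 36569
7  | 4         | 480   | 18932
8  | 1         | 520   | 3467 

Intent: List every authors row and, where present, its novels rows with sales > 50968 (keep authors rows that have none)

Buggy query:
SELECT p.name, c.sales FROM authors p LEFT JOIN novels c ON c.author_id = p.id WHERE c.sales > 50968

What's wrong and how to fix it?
Bug: A WHERE condition on the right-hand table after LEFT JOIN drops unmatched parents

Fix: Move the right-table condition into the ON clause so unmatched parents are kept

Corrected query:
SELECT p.name, c.sales FROM authors p LEFT JOIN novels c ON c.author_id = p.id AND c.sales > 50968

Result:
name    | sales
--------+------
Atwood  | NULL 
Austen  | NULL 
Borges  | NULL 
Le Guin | NULL 
Asimov  | NULL 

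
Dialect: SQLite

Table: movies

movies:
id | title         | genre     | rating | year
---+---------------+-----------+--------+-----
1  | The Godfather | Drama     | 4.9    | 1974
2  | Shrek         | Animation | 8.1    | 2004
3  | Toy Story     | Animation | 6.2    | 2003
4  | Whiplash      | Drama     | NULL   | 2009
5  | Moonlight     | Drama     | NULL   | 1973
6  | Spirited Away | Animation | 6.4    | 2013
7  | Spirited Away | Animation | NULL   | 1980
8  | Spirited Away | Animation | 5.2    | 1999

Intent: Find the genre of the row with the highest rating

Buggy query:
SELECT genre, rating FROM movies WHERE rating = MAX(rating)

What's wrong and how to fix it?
Bug: WHERE is evaluated per row; an aggregate over the whole table isn't defined there

Fix: Wrap MAX in a scalar subquery so WHERE compares against a single value

Corrected query:
SELECT genre, rating FROM movies WHERE rating = (SELECT MAX(rating) FROM movies)

Result:
genre     | rating
----------+-------
Animation | 8.1   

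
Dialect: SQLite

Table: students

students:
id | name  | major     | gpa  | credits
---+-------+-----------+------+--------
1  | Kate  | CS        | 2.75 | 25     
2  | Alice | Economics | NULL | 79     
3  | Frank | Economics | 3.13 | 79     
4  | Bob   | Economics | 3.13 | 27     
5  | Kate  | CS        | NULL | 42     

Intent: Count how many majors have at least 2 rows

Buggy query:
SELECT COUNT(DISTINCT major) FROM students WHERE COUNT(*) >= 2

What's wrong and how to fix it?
Bug: COUNT(*) cannot appear in WHERE; the per-group count doesn't exist yet

Fix: Use a subquery that GROUPs and filters with HAVING, then count its rows

Corrected query:
SELECT COUNT(*) FROM (SELECT major FROM students GROUP BY major HAVING COUNT(*) >= 2)

Result:
COUNT(*)
--------
2       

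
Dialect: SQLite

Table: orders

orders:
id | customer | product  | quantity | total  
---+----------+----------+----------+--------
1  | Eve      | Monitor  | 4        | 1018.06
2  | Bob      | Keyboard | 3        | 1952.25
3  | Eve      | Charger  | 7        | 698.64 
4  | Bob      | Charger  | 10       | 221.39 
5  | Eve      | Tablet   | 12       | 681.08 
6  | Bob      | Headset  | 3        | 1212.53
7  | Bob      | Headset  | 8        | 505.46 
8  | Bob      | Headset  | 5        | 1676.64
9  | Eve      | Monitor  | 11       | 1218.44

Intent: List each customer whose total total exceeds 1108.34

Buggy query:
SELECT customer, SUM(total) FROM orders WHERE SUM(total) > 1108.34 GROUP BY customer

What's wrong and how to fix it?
Bug: Aggregate functions cannot appear in a WHERE clause

Fix: Use HAVING (which filters groups after aggregation) instead of WHERE

Corrected query:
SELECT customer, SUM(total) FROM orders GROUP BY customer HAVING SUM(total) > 1108.34

Result:
customer | SUM(total)
---------+-----------
Bob      | 5568.27   
Eve      | 3616.22   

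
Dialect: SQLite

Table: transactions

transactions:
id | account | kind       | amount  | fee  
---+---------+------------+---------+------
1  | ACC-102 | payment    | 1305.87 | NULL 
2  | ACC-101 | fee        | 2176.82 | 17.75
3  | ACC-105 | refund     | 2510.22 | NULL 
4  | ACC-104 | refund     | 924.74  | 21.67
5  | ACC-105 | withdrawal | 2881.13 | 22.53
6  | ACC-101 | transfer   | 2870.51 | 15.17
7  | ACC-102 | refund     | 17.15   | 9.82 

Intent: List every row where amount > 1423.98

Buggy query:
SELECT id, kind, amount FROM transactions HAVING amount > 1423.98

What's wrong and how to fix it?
Bug: This is a non-aggregate query (no GROUP BY, no aggregates), so in SQLite the HAVING clause is invalid here; a row-level condition belongs in WHERE

Fix: Replace HAVING with WHERE since the condition applies to individual rows

Corrected query:
SELECT id, kind, amount FROM transactions WHERE amount > 1423.98

Result:
id | kind       | amount 
---+------------+--------
2  | fee        | 2176.82
3  | refund     | 2510.22
5  | withdrawal | 2881.13
6  | transfer   | 2870.51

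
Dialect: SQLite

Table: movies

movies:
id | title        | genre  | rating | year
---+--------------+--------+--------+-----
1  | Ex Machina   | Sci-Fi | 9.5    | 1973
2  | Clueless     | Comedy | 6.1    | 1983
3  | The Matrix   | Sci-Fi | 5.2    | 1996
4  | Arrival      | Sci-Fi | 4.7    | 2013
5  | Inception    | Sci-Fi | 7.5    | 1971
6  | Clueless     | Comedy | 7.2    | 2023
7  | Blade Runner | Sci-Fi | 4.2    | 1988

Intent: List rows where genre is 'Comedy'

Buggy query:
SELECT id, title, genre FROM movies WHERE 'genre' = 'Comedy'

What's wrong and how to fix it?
Bug: Single quotes denote string literals in SQL; the column name is being compared as a constant string

Fix: Remove the quotes around the column name (or use double quotes for an identifier)

Corrected query:
SELECT id, title, genre FROM movies WHERE genre = 'Comedy'

Result:
id | title    | genre 
---+----------+-------
2  | Clueless | Comedy
6  | Clueless | Comedy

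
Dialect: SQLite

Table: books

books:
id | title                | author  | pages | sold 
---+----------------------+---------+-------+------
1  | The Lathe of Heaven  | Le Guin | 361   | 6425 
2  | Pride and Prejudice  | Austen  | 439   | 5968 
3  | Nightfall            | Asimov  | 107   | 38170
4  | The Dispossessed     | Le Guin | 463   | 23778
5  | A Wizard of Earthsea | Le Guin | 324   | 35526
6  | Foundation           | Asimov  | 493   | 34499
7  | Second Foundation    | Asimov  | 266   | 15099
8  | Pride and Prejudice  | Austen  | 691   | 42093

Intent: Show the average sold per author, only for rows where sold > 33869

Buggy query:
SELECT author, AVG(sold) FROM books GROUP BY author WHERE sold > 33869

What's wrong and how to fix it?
Bug: Row-level WHERE must come before GROUP BY in the clause order

Fix: Place WHERE between FROM and GROUP BY

Corrected query:
SELECT author, AVG(sold) FROM books WHERE sold > 33869 GROUP BY author

Result:
author  | AVG(sold)
--------+----------
Asimov  | 36334.5  
Austen  | 42093    
Le Guin | 35526    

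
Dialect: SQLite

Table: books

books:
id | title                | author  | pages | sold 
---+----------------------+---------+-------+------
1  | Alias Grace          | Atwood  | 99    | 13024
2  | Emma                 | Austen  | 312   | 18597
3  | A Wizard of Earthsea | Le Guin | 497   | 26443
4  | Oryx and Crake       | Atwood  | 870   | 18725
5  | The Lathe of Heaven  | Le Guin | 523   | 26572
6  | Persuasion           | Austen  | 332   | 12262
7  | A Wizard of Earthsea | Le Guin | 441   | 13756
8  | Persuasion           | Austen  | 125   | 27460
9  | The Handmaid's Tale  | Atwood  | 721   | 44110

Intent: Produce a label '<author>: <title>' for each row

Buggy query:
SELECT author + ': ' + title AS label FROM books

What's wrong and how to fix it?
Bug: SQLite uses || for string concatenation; + coerces text to numbers (yielding 0)

Fix: Replace + with || to concatenate text

Corrected query:
SELECT author || ': ' || title AS label FROM books

Result:
label                        
-----------------------------
Atwood: Alias Grace          
Austen: Emma                 
Le Guin: A Wizard of Earthsea
Atwood: Oryx and Crake       
Le Guin: The Lathe of Heaven 
Austen: Persuasion           
Le Guin: A Wizard of Earthsea
Austen: Persuasion           
Atwood: The Handmaid's Tale  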